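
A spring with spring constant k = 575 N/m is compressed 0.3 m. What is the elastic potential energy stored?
PE = ½kx² = ½(575)(0.3)² = 25.88 J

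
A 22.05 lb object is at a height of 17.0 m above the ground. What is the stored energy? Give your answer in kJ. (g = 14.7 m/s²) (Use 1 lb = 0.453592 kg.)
Convert to SI: m = 10.0017 kg, h = 17.0 m
PE = mgh = (10.0017)(14.7)(17.0) = 2499.43 J = 2.499 kJ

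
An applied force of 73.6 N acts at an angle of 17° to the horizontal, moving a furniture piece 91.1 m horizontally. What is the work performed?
W = F·d·cosθ = (73.6)(91.1)cos(17°) = 6412 J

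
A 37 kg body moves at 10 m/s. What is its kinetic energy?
KE = ½mv² = ½(37)(10)² = 1850.0 J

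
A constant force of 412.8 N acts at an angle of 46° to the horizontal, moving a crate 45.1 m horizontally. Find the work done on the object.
W = F·d·cosθ = (412.8)(45.1)cos(46°) = 12930 J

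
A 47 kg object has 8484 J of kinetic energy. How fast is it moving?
v = √(2·KE/m) = √(2·8484/47) = 19.0 m/s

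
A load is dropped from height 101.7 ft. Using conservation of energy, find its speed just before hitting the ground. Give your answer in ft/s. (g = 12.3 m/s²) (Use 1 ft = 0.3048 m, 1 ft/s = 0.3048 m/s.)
Convert to SI: h = 30.9982 m
mgh = ½mv² ⇒ v = √(2gh) = √(2·12.3·30.9982) = 27.6144 m/s = 90.6 ft/s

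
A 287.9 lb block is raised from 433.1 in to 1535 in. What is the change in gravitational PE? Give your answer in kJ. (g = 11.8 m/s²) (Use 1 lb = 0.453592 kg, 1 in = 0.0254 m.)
Convert to SI: m = 130.589 kg, Δh = 27.9883 m
ΔPE = mgΔh = (130.589)(11.8)(27.9883) = 43128.6 J = 43.13 kJ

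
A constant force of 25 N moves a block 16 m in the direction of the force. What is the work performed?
W = F·d = (25)(16) = 400.0 J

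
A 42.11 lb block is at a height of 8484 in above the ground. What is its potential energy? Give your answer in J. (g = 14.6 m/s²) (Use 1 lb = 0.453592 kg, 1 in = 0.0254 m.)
Convert to SI: m = 19.1008 kg, h = 215.494 m
PE = mgh = (19.1008)(14.6)(215.494) = 60090 J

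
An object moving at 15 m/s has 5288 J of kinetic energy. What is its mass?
m = 2·KE/v² = 2·5288/(15)² = 47.0 kg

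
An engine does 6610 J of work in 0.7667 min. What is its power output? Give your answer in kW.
Convert to SI: W = 6610.0 J, t = 46.002 s
P = W/t = 6610.0/46.002 = 143.689 W = 0.1437 kW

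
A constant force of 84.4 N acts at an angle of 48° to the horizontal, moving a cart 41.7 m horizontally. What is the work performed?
W = F·d·cosθ = (84.4)(41.7)cos(48°) = 2355 J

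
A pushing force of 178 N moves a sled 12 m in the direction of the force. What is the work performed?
W = F·d = (178)(12) = 2136 J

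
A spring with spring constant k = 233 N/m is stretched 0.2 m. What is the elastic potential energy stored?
PE = ½kx² = ½(233)(0.2)² = 4.66 J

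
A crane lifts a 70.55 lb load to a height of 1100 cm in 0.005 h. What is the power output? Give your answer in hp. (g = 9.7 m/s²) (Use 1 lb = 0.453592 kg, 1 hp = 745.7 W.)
Convert to SI: m = 32.0009 kg, h = 11.0 m, t = 18.0 s
P = mgh/t = (32.0009)(9.7)(11.0)/18.0 = 189.694 W = 0.2544 hp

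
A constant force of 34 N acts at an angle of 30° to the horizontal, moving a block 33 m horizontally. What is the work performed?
W = F·d·cosθ = (34)(33)cos(30°) = 971.7 J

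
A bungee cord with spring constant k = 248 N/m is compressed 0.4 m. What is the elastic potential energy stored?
PE = ½kx² = ½(248)(0.4)² = 19.84 J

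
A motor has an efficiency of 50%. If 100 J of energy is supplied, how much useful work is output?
W_out = η·W_in = 0.5·100 = 50.0 J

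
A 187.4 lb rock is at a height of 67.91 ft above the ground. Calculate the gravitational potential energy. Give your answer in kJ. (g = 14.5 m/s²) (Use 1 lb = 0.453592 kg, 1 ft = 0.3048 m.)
Convert to SI: m = 85.0031 kg, h = 20.699 m
PE = mgh = (85.0031)(14.5)(20.699) = 25512.4 J = 25.51 kJ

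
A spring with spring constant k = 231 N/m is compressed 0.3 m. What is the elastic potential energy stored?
PE = ½kx² = ½(231)(0.3)² = 10.4 J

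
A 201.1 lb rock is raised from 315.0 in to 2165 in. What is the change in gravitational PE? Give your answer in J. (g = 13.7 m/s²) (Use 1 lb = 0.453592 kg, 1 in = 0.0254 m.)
Convert to SI: m = 91.2174 kg, Δh = 46.99 m
ΔPE = mgΔh = (91.2174)(13.7)(46.99) = 58720 J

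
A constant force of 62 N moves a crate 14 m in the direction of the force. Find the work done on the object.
W = F·d = (62)(14) = 868.0 J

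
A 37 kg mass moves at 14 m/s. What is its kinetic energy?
KE = ½mv² = ½(37)(14)² = 3626.0 J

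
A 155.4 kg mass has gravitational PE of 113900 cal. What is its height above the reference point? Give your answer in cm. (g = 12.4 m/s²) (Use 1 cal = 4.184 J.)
Convert to SI: m = 155.4 kg, PE = 476558 J
h = PE/(mg) = 476558/(155.4·12.4) = 247.311 m = 24730 cm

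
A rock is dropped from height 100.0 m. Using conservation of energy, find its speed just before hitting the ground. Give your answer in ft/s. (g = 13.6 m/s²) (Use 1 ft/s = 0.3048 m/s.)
mgh = ½mv² ⇒ v = √(2gh) = √(2·13.6·100.0) = 52.1536 m/s = 171.1 ft/s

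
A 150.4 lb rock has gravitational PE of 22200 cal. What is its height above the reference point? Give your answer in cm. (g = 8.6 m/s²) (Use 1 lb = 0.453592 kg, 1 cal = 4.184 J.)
Convert to SI: m = 68.2202 kg, PE = 92884.8 J
h = PE/(mg) = 92884.8/(68.2202·8.6) = 158.319 m = 15830 cm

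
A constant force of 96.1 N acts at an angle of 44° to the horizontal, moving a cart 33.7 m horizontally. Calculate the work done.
W = F·d·cosθ = (96.1)(33.7)cos(44°) = 2330 J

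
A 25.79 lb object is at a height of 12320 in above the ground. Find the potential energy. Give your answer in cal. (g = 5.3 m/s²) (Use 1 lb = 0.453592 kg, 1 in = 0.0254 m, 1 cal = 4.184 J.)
Convert to SI: m = 11.6981 kg, h = 312.928 m
PE = mgh = (11.6981)(5.3)(312.928) = 19401.6 J = 4637 cal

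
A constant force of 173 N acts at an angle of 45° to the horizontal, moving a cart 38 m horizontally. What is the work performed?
W = F·d·cosθ = (173)(38)cos(45°) = 4649 J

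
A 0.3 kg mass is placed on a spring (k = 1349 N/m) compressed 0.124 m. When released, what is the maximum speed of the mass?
½kx² = ½mv² ⇒ v = x√(k/m) = (0.124)√(1349/0.3) = 8.315 m/s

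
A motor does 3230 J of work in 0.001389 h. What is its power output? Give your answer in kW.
Convert to SI: W = 3230.0 J, t = 5.0004 s
P = W/t = 3230.0/5.0004 = 645.948 W = 0.6459 kW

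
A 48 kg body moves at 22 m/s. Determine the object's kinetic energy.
KE = ½mv² = ½(48)(22)² = 11616.0 J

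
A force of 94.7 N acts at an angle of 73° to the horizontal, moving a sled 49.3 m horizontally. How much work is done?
W = F·d·cosθ = (94.7)(49.3)cos(73°) = 1365 J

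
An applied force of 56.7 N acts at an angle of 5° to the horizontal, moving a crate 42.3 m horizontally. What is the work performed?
W = F·d·cosθ = (56.7)(42.3)cos(5°) = 2389 J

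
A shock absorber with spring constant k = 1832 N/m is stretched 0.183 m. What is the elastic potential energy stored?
PE = ½kx² = ½(1832)(0.183)² = 30.68 J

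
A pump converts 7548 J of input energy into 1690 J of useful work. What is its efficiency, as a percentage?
η = W_out/W_in = 1690/7548 = 22.39%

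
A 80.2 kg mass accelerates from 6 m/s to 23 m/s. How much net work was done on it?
W = ΔKE = ½m(v₂² − v₁²) = ½(80.2)(23² − 6²) = 19769.3 J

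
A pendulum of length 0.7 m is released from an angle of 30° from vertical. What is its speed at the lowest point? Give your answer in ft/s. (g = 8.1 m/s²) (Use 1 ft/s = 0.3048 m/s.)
h = L(1 − cosθ) = 0.7(1 − cos30°) = 0.0937822 m
v = √(2gh) = √(2·8.1·0.0937822) = 1.23259 m/s = 4.044 ft/s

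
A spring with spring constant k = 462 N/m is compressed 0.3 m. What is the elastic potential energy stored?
PE = ½kx² = ½(462)(0.3)² = 20.79 J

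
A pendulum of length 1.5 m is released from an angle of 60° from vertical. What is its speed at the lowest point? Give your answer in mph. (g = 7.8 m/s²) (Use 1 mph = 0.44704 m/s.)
h = L(1 − cosθ) = 1.5(1 − cos60°) = 0.75 m
v = √(2gh) = √(2·7.8·0.75) = 3.420526 m/s = 7.651 mph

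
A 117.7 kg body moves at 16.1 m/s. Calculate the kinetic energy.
KE = ½mv² = ½(117.7)(16.1)² = 15250 J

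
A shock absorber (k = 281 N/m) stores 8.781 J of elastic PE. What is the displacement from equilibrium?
x = √(2·PE/k) = √(2·8.781/281) = 0.25 m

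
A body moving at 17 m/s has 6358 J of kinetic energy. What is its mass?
m = 2·KE/v² = 2·6358/(17)² = 44.0 kg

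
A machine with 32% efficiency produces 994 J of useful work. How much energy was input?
W_in = W_out/η = 994/0.32 = 3106 J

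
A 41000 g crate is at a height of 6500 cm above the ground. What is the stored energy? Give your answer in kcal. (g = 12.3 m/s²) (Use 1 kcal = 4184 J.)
Convert to SI: m = 41.0 kg, h = 65.0 m
PE = mgh = (41.0)(12.3)(65.0) = 32779.5 J = 7.834 kcal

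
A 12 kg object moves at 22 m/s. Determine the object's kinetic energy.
KE = ½mv² = ½(12)(22)² = 2904.0 J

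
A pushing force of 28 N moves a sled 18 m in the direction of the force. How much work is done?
W = F·d = (28)(18) = 504.0 J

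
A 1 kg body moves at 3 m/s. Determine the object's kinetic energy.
KE = ½mv² = ½(1)(3)² = 4.5 J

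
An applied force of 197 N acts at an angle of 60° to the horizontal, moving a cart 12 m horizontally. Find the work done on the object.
W = F·d·cosθ = (197)(12)cos(60°) = 1182 J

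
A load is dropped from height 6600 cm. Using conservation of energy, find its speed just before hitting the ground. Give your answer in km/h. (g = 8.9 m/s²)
Convert to SI: h = 66.0 m
mgh = ½mv² ⇒ v = √(2gh) = √(2·8.9·66.0) = 34.2754 m/s = 123.4 km/h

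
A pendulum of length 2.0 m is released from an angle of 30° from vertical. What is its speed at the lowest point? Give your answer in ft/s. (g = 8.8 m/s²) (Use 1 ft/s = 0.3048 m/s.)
h = L(1 − cosθ) = 2.0(1 − cos30°) = 0.267949 m
v = √(2gh) = √(2·8.8·0.267949) = 2.17161 m/s = 7.125 ft/s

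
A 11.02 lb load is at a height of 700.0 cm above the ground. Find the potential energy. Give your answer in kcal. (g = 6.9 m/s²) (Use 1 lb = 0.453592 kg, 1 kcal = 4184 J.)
Convert to SI: m = 4.99858 kg, h = 7.0 m
PE = mgh = (4.99858)(6.9)(7.0) = 241.432 J = 0.0577 kcal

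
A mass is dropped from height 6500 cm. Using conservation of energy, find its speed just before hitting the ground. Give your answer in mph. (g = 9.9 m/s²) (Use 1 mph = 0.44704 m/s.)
Convert to SI: h = 65.0 m
mgh = ½mv² ⇒ v = √(2gh) = √(2·9.9·65.0) = 35.8748 m/s = 80.25 mph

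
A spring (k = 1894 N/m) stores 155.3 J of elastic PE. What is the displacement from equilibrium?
x = √(2·PE/k) = √(2·155.3/1894) = 0.405 m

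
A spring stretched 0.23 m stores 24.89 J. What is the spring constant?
k = 2·PE/x² = 2·24.89/(0.23)² = 941.0 N/m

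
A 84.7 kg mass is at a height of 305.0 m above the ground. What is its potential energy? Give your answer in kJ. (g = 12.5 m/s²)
PE = mgh = (84.7)(12.5)(305.0) = 322919 J = 322.9 kJ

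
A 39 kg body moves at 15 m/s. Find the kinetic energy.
KE = ½mv² = ½(39)(15)² = 4387.5 J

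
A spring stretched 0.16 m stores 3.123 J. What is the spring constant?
k = 2·PE/x² = 2·3.123/(0.16)² = 244.0 N/m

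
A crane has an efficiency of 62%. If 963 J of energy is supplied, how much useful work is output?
W_out = η·W_in = 0.62·963 = 597.06 J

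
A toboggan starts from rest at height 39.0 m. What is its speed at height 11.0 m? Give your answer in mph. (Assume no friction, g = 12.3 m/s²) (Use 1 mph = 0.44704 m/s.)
mgh₁ = mgh₂ + ½mv² ⇒ v = √(2g(h₁−h₂)) = √(2·12.3·28.0) = 26.245 m/s = 58.71 mph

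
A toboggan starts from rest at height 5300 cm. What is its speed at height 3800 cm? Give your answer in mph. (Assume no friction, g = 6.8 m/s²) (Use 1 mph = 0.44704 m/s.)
Convert to SI: h₁−h₂ = 15.0 m
mgh₁ = mgh₂ + ½mv² ⇒ v = √(2g(h₁−h₂)) = √(2·6.8·15.0) = 14.2829 m/s = 31.95 mph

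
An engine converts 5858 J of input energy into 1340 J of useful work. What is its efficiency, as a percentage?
η = W_out/W_in = 1340/5858 = 22.87%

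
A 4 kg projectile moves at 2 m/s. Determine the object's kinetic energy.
KE = ½mv² = ½(4)(2)² = 8.0 J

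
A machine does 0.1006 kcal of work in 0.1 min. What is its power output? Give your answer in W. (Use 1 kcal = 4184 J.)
Convert to SI: W = 420.91 J, t = 6.0 s
P = W/t = 420.91/6.0 = 70.15 W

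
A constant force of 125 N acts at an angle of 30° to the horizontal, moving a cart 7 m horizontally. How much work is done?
W = F·d·cosθ = (125)(7)cos(30°) = 757.8 J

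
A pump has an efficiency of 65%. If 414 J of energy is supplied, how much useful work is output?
W_out = η·W_in = 0.65·414 = 269.1 J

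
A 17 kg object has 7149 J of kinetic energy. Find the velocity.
v = √(2·KE/m) = √(2·7149/17) = 29.0 m/s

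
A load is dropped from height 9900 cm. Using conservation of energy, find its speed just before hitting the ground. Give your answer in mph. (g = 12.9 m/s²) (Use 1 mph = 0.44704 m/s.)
Convert to SI: h = 99.0 m
mgh = ½mv² ⇒ v = √(2gh) = √(2·12.9·99.0) = 50.5391 m/s = 113.1 mph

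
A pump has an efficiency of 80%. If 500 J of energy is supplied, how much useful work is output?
W_out = η·W_in = 0.8·500 = 400.0 J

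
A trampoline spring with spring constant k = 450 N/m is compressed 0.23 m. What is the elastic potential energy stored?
PE = ½kx² = ½(450)(0.23)² = 11.9 J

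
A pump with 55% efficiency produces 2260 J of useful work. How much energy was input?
W_in = W_out/η = 2260/0.55 = 4109 J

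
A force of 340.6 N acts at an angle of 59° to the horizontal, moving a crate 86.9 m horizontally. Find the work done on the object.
W = F·d·cosθ = (340.6)(86.9)cos(59°) = 15240 J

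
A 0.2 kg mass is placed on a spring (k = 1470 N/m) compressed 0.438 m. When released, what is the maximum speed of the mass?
½kx² = ½mv² ⇒ v = x√(k/m) = (0.438)√(1470/0.2) = 37.55 m/s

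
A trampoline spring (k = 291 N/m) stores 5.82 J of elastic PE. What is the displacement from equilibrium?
x = √(2·PE/k) = √(2·5.82/291) = 0.2 m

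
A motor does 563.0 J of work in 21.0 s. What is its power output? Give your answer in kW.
P = W/t = 563.0/21.0 = 26.8095 W = 0.02681 kW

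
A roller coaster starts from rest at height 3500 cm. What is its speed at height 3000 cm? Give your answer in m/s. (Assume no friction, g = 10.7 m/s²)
Convert to SI: h₁−h₂ = 5.0 m
mgh₁ = mgh₂ + ½mv² ⇒ v = √(2g(h₁−h₂)) = √(2·10.7·5.0) = 10.34 m/s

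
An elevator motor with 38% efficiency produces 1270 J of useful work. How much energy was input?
W_in = W_out/η = 1270/0.38 = 3342 J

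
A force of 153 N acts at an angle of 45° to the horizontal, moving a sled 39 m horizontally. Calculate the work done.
W = F·d·cosθ = (153)(39)cos(45°) = 4219 J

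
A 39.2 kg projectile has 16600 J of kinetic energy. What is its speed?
v = √(2·KE/m) = √(2·16600/39.2) = 29.1 m/s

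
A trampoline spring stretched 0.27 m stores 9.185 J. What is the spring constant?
k = 2·PE/x² = 2·9.185/(0.27)² = 252.0 N/m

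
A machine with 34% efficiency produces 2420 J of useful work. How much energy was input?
W_in = W_out/η = 2420/0.34 = 7118 J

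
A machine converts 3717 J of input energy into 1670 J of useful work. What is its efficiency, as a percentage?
η = W_out/W_in = 1670/3717 = 44.93%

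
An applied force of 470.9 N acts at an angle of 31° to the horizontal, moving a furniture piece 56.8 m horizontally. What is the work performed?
W = F·d·cosθ = (470.9)(56.8)cos(31°) = 22930 J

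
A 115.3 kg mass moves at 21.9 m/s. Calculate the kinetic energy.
KE = ½mv² = ½(115.3)(21.9)² = 27650 J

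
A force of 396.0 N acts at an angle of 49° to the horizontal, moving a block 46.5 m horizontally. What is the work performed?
W = F·d·cosθ = (396.0)(46.5)cos(49°) = 12080 J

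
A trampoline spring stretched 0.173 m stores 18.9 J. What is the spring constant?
k = 2·PE/x² = 2·18.9/(0.173)² = 1263 N/m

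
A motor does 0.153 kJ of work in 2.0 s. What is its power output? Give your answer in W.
Convert to SI: W = 153.0 J, t = 2.0 s
P = W/t = 153.0/2.0 = 76.5 W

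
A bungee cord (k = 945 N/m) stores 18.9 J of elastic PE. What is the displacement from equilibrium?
x = √(2·PE/k) = √(2·18.9/945) = 0.2 m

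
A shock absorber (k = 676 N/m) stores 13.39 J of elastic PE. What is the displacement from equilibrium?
x = √(2·PE/k) = √(2·13.39/676) = 0.199 m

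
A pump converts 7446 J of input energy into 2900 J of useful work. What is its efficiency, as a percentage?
η = W_out/W_in = 2900/7446 = 38.95%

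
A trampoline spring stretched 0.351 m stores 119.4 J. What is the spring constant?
k = 2·PE/x² = 2·119.4/(0.351)² = 1938 N/m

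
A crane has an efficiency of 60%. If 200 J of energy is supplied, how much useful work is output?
W_out = η·W_in = 0.6·200 = 120.0 J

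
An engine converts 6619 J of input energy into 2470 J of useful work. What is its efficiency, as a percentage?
η = W_out/W_in = 2470/6619 = 37.32%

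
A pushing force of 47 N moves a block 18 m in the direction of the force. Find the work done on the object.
W = F·d = (47)(18) = 846.0 J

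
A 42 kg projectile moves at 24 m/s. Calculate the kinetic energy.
KE = ½mv² = ½(42)(24)² = 12096.0 J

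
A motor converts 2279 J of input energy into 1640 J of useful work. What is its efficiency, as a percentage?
η = W_out/W_in = 1640/2279 = 71.96%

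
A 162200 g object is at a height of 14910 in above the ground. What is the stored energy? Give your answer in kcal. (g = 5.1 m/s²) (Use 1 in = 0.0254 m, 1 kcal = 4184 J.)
Convert to SI: m = 162.2 kg, h = 378.714 m
PE = mgh = (162.2)(5.1)(378.714) = 313280 J = 74.88 kcal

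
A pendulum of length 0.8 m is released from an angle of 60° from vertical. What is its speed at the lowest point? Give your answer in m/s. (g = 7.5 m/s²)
h = L(1 − cosθ) = 0.8(1 − cos60°) = 0.4 m
v = √(2gh) = √(2·7.5·0.4) = 2.449 m/s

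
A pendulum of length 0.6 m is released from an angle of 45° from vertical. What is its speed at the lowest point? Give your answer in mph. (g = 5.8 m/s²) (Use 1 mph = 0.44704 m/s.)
h = L(1 − cosθ) = 0.6(1 − cos45°) = 0.175736 m
v = √(2gh) = √(2·5.8·0.175736) = 1.42777 m/s = 3.194 mph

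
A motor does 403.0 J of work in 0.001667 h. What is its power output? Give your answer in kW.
Convert to SI: W = 403.0 J, t = 6.0012 s
P = W/t = 403.0/6.0012 = 67.1532 W = 0.06715 kW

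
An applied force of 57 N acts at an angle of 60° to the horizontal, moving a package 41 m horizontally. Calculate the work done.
W = F·d·cosθ = (57)(41)cos(60°) = 1169 J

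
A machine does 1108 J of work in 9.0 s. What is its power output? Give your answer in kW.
P = W/t = 1108.0/9.0 = 123.111 W = 0.1231 kW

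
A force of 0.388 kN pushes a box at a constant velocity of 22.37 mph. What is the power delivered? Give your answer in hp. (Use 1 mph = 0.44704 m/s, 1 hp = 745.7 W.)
Convert to SI: F = 388.0 N, v = 10.0003 m/s
P = Fv = (388.0)(10.0003) = 3880.11 W = 5.203 hp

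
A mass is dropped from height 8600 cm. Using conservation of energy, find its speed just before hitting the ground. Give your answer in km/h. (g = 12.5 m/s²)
Convert to SI: h = 86.0 m
mgh = ½mv² ⇒ v = √(2gh) = √(2·12.5·86.0) = 46.3681 m/s = 166.9 km/h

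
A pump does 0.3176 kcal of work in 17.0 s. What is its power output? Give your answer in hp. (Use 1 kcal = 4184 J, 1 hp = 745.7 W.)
Convert to SI: W = 1328.84 J, t = 17.0 s
P = W/t = 1328.84/17.0 = 78.167 W = 0.1048 hp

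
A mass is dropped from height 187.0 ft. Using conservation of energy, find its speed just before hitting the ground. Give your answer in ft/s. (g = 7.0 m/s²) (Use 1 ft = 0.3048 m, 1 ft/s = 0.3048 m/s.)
Convert to SI: h = 56.9976 m
mgh = ½mv² ⇒ v = √(2gh) = √(2·7.0·56.9976) = 28.2483 m/s = 92.68 ft/s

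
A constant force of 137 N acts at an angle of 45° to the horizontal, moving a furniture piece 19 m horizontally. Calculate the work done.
W = F·d·cosθ = (137)(19)cos(45°) = 1841 J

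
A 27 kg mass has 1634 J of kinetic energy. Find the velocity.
v = √(2·KE/m) = √(2·1634/27) = 11.0 m/s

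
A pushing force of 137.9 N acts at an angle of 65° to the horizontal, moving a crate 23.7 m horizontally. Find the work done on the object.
W = F·d·cosθ = (137.9)(23.7)cos(65°) = 1381 J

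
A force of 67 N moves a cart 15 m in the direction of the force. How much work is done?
W = F·d = (67)(15) = 1005 J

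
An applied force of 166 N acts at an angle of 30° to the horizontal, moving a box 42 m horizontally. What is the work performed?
W = F·d·cosθ = (166)(42)cos(30°) = 6038 J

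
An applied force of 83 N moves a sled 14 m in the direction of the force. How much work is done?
W = F·d = (83)(14) = 1162 J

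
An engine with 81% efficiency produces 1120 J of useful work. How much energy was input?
W_in = W_out/η = 1120/0.81 = 1383 J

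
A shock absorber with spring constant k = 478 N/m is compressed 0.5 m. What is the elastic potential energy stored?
PE = ½kx² = ½(478)(0.5)² = 59.75 J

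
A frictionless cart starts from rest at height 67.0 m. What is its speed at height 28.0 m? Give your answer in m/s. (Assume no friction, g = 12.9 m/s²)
mgh₁ = mgh₂ + ½mv² ⇒ v = √(2g(h₁−h₂)) = √(2·12.9·39.0) = 31.72 m/s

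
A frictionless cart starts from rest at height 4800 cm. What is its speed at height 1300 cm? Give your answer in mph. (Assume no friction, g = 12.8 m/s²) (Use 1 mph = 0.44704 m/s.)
Convert to SI: h₁−h₂ = 35.0 m
mgh₁ = mgh₂ + ½mv² ⇒ v = √(2g(h₁−h₂)) = √(2·12.8·35.0) = 29.9333 m/s = 66.96 mph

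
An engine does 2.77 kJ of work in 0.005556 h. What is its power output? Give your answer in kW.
Convert to SI: W = 2770.0 J, t = 20.0016 s
P = W/t = 2770.0/20.0016 = 138.489 W = 0.1385 kW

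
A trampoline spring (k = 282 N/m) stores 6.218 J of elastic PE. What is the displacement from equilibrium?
x = √(2·PE/k) = √(2·6.218/282) = 0.21 m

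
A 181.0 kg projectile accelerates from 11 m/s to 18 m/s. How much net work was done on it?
W = ΔKE = ½m(v₂² − v₁²) = ½(181.0)(18² − 11²) = 18371.5 J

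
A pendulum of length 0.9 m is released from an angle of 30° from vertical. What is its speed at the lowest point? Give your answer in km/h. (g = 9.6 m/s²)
h = L(1 − cosθ) = 0.9(1 − cos30°) = 0.120577 m
v = √(2gh) = √(2·9.6·0.120577) = 1.52154 m/s = 5.478 km/h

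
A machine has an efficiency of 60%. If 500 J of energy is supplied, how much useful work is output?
W_out = η·W_in = 0.6·500 = 300.0 J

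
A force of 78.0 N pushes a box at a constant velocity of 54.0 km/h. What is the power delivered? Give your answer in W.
Convert to SI: F = 78.0 N, v = 15.0 m/s
P = Fv = (78.0)(15.0) = 1170 W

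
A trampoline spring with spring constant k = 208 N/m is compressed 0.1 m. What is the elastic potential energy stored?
PE = ½kx² = ½(208)(0.1)² = 1.04 J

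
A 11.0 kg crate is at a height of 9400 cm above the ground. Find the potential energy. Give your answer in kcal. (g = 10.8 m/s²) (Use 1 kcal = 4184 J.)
Convert to SI: m = 11.0 kg, h = 94.0 m
PE = mgh = (11.0)(10.8)(94.0) = 11167.2 J = 2.669 kcal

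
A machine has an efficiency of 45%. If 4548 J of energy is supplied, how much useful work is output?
W_out = η·W_in = 0.45·4548 = 2046.6 J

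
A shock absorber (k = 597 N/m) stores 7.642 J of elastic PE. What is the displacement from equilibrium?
x = √(2·PE/k) = √(2·7.642/597) = 0.16 m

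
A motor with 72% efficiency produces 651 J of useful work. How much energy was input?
W_in = W_out/η = 651/0.72 = 904.2 J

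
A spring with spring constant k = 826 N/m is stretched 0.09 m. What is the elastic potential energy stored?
PE = ½kx² = ½(826)(0.09)² = 3.345 J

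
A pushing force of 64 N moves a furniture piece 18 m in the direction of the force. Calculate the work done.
W = F·d = (64)(18) = 1152 J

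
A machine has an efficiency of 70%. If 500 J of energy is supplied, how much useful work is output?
W_out = η·W_in = 0.7·500 = 350.0 J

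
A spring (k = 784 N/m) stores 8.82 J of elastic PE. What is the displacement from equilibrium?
x = √(2·PE/k) = √(2·8.82/784) = 0.15 m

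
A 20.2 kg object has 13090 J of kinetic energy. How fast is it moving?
v = √(2·KE/m) = √(2·13090/20.2) = 36.0 m/s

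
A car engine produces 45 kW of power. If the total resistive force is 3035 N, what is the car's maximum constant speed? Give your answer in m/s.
P = Fv ⇒ v = P/F = 45000 W/3035.0 N = 14.83 m/s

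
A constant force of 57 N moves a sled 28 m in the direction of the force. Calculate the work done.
W = F·d = (57)(28) = 1596 J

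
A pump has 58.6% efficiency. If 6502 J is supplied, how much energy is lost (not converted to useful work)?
W_lost = W_in(1 − η) = 6502·(1 − 0.586) = 2692 J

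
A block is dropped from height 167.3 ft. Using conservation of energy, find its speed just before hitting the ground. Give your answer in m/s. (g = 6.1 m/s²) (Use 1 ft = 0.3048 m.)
Convert to SI: h = 50.993 m
mgh = ½mv² ⇒ v = √(2gh) = √(2·6.1·50.993) = 24.94 m/s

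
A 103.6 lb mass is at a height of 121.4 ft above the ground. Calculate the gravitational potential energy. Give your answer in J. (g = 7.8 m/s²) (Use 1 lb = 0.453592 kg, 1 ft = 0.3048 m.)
Convert to SI: m = 46.9921 kg, h = 37.0027 m
PE = mgh = (46.9921)(7.8)(37.0027) = 13560 J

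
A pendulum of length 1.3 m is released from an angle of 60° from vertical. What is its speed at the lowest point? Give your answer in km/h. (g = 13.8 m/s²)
h = L(1 − cosθ) = 1.3(1 − cos60°) = 0.65 m
v = √(2gh) = √(2·13.8·0.65) = 4.23556 m/s = 15.25 km/h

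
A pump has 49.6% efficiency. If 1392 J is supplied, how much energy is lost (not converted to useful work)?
W_lost = W_in(1 − η) = 1392·(1 − 0.496) = 701.6 J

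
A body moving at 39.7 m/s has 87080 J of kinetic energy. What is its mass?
m = 2·KE/v² = 2·87080/(39.7)² = 110.5 kg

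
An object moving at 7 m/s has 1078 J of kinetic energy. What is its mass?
m = 2·KE/v² = 2·1078/(7)² = 44.0 kg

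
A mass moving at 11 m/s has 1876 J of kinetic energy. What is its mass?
m = 2·KE/v² = 2·1876/(11)² = 31.01 kg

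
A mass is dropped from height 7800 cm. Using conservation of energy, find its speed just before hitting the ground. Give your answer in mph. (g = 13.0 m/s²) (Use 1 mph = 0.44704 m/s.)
Convert to SI: h = 78.0 m
mgh = ½mv² ⇒ v = √(2gh) = √(2·13.0·78.0) = 45.0333 m/s = 100.7 mph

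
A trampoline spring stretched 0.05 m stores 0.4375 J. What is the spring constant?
k = 2·PE/x² = 2·0.4375/(0.05)² = 350.0 N/m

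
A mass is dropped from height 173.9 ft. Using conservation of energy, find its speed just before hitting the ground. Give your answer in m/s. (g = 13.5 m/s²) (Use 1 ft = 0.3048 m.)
Convert to SI: h = 53.0047 m
mgh = ½mv² ⇒ v = √(2gh) = √(2·13.5·53.0047) = 37.83 m/s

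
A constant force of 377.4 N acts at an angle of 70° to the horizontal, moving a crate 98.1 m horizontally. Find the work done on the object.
W = F·d·cosθ = (377.4)(98.1)cos(70°) = 12660 J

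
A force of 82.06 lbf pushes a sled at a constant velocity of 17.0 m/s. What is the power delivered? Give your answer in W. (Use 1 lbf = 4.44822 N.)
Convert to SI: F = 365.021 N, v = 17.0 m/s
P = Fv = (365.021)(17.0) = 6205 W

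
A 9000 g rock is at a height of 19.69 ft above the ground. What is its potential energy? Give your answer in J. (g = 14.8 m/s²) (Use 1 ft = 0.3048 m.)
Convert to SI: m = 9.0 kg, h = 6.00151 m
PE = mgh = (9.0)(14.8)(6.00151) = 799.4 J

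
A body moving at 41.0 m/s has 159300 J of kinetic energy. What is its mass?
m = 2·KE/v² = 2·159300/(41.0)² = 189.5 kg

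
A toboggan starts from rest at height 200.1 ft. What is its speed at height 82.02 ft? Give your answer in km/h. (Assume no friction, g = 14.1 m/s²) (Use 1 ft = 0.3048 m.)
Convert to SI: h₁−h₂ = 35.9908 m
mgh₁ = mgh₂ + ½mv² ⇒ v = √(2g(h₁−h₂)) = √(2·14.1·35.9908) = 31.8581 m/s = 114.7 km/h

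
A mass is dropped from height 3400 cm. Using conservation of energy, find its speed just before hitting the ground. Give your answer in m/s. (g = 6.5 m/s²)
Convert to SI: h = 34.0 m
mgh = ½mv² ⇒ v = √(2gh) = √(2·6.5·34.0) = 21.02 m/s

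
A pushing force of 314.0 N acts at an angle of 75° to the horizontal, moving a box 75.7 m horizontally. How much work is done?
W = F·d·cosθ = (314.0)(75.7)cos(75°) = 6152 J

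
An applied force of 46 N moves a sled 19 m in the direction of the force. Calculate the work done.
W = F·d = (46)(19) = 874.0 J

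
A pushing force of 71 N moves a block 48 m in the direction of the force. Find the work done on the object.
W = F·d = (71)(48) = 3408 J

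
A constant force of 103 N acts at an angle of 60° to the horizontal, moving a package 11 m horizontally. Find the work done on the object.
W = F·d·cosθ = (103)(11)cos(60°) = 566.5 J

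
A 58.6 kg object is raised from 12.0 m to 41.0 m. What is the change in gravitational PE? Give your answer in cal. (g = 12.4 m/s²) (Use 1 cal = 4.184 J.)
ΔPE = mgΔh = (58.6)(12.4)(29.0) = 21072.6 J = 5036 cal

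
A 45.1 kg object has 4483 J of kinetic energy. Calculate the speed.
v = √(2·KE/m) = √(2·4483/45.1) = 14.1 m/s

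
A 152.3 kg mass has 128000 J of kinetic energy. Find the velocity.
v = √(2·KE/m) = √(2·128000/152.3) = 41.0 m/s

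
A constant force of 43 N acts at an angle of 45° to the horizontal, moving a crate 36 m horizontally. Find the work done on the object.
W = F·d·cosθ = (43)(36)cos(45°) = 1095 J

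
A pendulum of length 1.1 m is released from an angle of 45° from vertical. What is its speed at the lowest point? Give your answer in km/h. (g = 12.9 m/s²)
h = L(1 − cosθ) = 1.1(1 − cos45°) = 0.322183 m
v = √(2gh) = √(2·12.9·0.322183) = 2.88311 m/s = 10.38 km/h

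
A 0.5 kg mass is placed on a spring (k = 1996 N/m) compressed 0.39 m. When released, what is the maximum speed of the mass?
½kx² = ½mv² ⇒ v = x√(k/m) = (0.39)√(1996/0.5) = 24.64 m/s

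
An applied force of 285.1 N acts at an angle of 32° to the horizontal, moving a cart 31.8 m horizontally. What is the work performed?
W = F·d·cosθ = (285.1)(31.8)cos(32°) = 7689 J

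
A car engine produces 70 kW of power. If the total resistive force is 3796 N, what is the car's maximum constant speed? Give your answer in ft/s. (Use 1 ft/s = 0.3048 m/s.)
P = Fv ⇒ v = P/F = 70000 W/3796.0 N = 18.4405 m/s = 60.5 ft/s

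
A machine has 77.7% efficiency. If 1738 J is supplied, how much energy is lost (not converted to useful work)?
W_lost = W_in(1 − η) = 1738·(1 − 0.777) = 387.6 J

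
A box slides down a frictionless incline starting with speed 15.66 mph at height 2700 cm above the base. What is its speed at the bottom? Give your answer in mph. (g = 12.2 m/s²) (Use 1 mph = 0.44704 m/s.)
Convert to SI: v₀ = 7.00065 m/s, h = 27.0 m
½mv₀² + mgh = ½mv² ⇒ v = √(v₀² + 2gh) = √(7.00065² + 2·12.2·27.0) = 26.6047 m/s = 59.51 mph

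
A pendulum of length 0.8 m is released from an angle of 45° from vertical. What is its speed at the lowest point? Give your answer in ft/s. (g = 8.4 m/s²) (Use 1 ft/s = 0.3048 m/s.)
h = L(1 − cosθ) = 0.8(1 − cos45°) = 0.234315 m
v = √(2gh) = √(2·8.4·0.234315) = 1.98406 m/s = 6.509 ft/s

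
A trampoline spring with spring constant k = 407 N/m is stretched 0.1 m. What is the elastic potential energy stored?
PE = ½kx² = ½(407)(0.1)² = 2.035 J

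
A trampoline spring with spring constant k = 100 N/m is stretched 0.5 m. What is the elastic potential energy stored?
PE = ½kx² = ½(100)(0.5)² = 12.5 J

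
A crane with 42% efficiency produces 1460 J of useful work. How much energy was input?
W_in = W_out/η = 1460/0.42 = 3476 J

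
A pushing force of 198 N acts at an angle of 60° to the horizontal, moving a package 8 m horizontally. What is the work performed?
W = F·d·cosθ = (198)(8)cos(60°) = 792.0 J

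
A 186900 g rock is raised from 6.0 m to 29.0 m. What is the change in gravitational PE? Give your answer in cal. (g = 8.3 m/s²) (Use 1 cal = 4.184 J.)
Convert to SI: m = 186.9 kg, Δh = 23.0 m
ΔPE = mgΔh = (186.9)(8.3)(23.0) = 35679.2 J = 8528 cal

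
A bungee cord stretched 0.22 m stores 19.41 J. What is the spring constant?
k = 2·PE/x² = 2·19.41/(0.22)² = 802.1 N/m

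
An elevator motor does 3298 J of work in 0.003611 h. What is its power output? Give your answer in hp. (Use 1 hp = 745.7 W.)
Convert to SI: W = 3298.0 J, t = 12.9996 s
P = W/t = 3298.0/12.9996 = 253.7 W = 0.3402 hp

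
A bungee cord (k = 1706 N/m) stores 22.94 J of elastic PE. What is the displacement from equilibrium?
x = √(2·PE/k) = √(2·22.94/1706) = 0.164 m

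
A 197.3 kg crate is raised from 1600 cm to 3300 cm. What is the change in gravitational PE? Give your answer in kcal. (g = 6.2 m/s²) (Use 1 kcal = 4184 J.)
Convert to SI: m = 197.3 kg, Δh = 17.0 m
ΔPE = mgΔh = (197.3)(6.2)(17.0) = 20795.4 J = 4.97 kcal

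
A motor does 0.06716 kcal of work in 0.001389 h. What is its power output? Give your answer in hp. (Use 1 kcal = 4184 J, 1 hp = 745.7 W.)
Convert to SI: W = 280.997 J, t = 5.0004 s
P = W/t = 280.997/5.0004 = 56.195 W = 0.07536 hp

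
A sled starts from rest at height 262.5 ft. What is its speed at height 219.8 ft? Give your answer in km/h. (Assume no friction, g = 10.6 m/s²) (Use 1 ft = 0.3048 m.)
Convert to SI: h₁−h₂ = 13.015 m
mgh₁ = mgh₂ + ½mv² ⇒ v = √(2g(h₁−h₂)) = √(2·10.6·13.015) = 16.6108 m/s = 59.8 km/h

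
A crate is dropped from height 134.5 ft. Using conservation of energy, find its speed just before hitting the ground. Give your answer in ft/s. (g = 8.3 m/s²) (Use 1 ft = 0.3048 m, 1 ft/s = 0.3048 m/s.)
Convert to SI: h = 40.9956 m
mgh = ½mv² ⇒ v = √(2gh) = √(2·8.3·40.9956) = 26.0869 m/s = 85.59 ft/s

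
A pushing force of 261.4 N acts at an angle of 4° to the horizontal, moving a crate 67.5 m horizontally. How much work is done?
W = F·d·cosθ = (261.4)(67.5)cos(4°) = 17600 J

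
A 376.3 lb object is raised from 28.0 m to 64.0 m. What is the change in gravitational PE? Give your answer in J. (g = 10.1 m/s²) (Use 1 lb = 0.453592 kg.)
Convert to SI: m = 170.687 kg, Δh = 36.0 m
ΔPE = mgΔh = (170.687)(10.1)(36.0) = 62060 J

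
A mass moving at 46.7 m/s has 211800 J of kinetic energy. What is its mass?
m = 2·KE/v² = 2·211800/(46.7)² = 194.2 kg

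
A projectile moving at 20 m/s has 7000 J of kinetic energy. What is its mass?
m = 2·KE/v² = 2·7000/(20)² = 35.0 kg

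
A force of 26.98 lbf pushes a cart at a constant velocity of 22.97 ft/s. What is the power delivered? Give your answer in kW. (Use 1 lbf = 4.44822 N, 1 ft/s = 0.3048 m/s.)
Convert to SI: F = 120.013 N, v = 7.00126 m/s
P = Fv = (120.013)(7.00126) = 840.242 W = 0.8402 kW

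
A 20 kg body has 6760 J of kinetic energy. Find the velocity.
v = √(2·KE/m) = √(2·6760/20) = 26.0 m/s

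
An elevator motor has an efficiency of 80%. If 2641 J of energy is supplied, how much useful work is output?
W_out = η·W_in = 0.8·2641 = 2112.8 J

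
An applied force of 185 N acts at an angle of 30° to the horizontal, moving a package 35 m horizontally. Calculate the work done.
W = F·d·cosθ = (185)(35)cos(30°) = 5608 J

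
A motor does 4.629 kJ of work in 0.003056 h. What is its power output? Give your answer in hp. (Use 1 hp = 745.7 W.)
Convert to SI: W = 4629.0 J, t = 11.0016 s
P = W/t = 4629.0/11.0016 = 420.757 W = 0.5642 hp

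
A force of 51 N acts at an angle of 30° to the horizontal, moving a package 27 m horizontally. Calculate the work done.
W = F·d·cosθ = (51)(27)cos(30°) = 1193 J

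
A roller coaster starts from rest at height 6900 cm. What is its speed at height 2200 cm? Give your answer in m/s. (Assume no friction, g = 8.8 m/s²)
Convert to SI: h₁−h₂ = 47.0 m
mgh₁ = mgh₂ + ½mv² ⇒ v = √(2g(h₁−h₂)) = √(2·8.8·47.0) = 28.76 m/s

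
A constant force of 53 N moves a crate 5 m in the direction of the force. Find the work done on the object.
W = F·d = (53)(5) = 265.0 J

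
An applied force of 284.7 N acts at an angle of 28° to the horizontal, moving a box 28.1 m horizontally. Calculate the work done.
W = F·d·cosθ = (284.7)(28.1)cos(28°) = 7064 J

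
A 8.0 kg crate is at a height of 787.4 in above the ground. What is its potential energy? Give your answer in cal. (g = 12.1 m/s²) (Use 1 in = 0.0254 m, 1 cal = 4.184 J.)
Convert to SI: m = 8.0 kg, h = 20.0 m
PE = mgh = (8.0)(12.1)(20.0) = 1936.0 J = 462.7 cal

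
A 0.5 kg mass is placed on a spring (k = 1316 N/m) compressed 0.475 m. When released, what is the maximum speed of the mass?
½kx² = ½mv² ⇒ v = x√(k/m) = (0.475)√(1316/0.5) = 24.37 m/s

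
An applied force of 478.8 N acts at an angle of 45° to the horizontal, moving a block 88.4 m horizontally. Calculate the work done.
W = F·d·cosθ = (478.8)(88.4)cos(45°) = 29930 J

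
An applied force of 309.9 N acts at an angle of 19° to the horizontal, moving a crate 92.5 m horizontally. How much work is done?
W = F·d·cosθ = (309.9)(92.5)cos(19°) = 27100 J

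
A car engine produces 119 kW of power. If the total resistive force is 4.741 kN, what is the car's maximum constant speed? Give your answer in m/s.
Convert to SI: F = 4741.0 N
P = Fv ⇒ v = P/F = 119000 W/4741.0 N = 25.1 m/s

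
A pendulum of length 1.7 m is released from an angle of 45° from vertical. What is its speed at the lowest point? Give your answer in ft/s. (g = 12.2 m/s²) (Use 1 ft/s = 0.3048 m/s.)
h = L(1 − cosθ) = 1.7(1 − cos45°) = 0.497918 m
v = √(2gh) = √(2·12.2·0.497918) = 3.48557 m/s = 11.44 ft/s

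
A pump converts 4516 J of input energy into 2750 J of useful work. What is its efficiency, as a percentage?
η = W_out/W_in = 2750/4516 = 60.89%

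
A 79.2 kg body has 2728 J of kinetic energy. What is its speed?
v = √(2·KE/m) = √(2·2728/79.2) = 8.3 m/s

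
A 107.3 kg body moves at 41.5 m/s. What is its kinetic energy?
KE = ½mv² = ½(107.3)(41.5)² = 92400 J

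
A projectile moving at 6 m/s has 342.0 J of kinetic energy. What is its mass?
m = 2·KE/v² = 2·342.0/(6)² = 19.0 kg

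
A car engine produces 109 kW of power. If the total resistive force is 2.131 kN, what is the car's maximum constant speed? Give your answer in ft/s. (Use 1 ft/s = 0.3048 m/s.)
Convert to SI: F = 2131.0 N
P = Fv ⇒ v = P/F = 109000 W/2131.0 N = 51.1497 m/s = 167.8 ft/s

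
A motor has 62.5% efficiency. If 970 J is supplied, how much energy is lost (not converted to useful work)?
W_lost = W_in(1 − η) = 970·(1 − 0.625) = 363.8 J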